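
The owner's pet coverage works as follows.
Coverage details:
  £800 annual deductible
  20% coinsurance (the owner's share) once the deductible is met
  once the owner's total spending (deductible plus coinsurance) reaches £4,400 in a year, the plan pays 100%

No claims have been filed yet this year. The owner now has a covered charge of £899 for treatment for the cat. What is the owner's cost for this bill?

£819.80

Deductible not yet touched, so the first £800 of the bill goes to the deductible.
That leaves £899 − £800 = £99 for coinsurance.
20% of £99 = £19.80 falls to the owner.
So the owner owes £800 + £19.80 = £819.80 before any cap.
Total out-of-pocket so far would be £0 + £819.80 = £819.80, below the £4,400 cap — no reduction.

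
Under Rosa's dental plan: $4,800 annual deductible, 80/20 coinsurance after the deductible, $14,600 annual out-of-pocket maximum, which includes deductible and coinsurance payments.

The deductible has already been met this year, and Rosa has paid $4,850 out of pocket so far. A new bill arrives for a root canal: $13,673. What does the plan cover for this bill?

The deductible is already satisfied, so the full bill goes to coinsurance.
Coinsurance: $13,673 × 20% = $2,734.60.
Year-to-date out-of-pocket becomes $4,850 + $2,734.60 = $7,584.60, still under the $14,600 maximum, so no cap applies.
Insurer pays the balance: $13,673 − $2,734.60 = $10,938.40.

$10,938.40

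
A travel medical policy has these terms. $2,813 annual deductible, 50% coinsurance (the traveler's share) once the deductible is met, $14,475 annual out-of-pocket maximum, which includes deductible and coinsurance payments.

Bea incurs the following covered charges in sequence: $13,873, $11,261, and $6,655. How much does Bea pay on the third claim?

#1 ($13,873): $2,813 finishes the deductible; $11,060 goes to coinsurance; 50% of $11,060 = $5,530. Traveler owes $8,343 (running OOP $8,343).
#2 ($11,261): 50% coinsurance on $11,261 = $5,630.50. Cost to traveler: $5,630.50. OOP to date $13,973.50.
#3 ($6,655): deductible already satisfied, so traveler's share is 50% × $6,655 = $3,327.50. OOP would hit $17,301 > $14,475, so the cap limits the traveler to $14,475 − $13,973.50 = $501.50.

$501.50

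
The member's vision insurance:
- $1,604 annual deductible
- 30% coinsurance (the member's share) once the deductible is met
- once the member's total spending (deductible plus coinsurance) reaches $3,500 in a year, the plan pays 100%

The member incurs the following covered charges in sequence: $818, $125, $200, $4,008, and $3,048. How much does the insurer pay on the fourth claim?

Claim 1 ($818): all of it applies to the deductible. Cost to member: $818. OOP to date $818. Plan pays $818 − $818 = $0.
Claim 2 ($125): all of it applies to the deductible. Member owes $125 (running OOP $943). Plan pays $125 − $125 = $0.
Claim 3 ($200): entire amount goes to the deductible. Member owes $200 (running OOP $1,143). Insurer: $200 − $200 = $0.
Claim 4 ($4,008): deductible takes $461, $3,547 remains; coinsurance $3,547 × 30% = $1,064.10. Member pays $1,525.10; OOP now $2,668.10. Insurer: $4,008 − $1,525.10 = $2,482.90.

$2,482.90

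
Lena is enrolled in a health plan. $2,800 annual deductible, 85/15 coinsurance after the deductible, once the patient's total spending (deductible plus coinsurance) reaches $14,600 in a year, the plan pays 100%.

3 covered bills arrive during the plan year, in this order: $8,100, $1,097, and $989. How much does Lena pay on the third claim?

Claim 1 ($8,100): deductible takes $2,800, $5,300 remains; patient's 15% is $795. Patient pays $3,595; OOP now $3,595.
Claim 2 ($1,097): 15% coinsurance on $1,097 = $164.55. Patient pays $164.55; OOP now $3,759.55.
Claim 3 ($989): deductible already satisfied, so patient's share is 15% × $989 = $148.35. Patient owes $148.35 (running OOP $3,907.90).

$148.35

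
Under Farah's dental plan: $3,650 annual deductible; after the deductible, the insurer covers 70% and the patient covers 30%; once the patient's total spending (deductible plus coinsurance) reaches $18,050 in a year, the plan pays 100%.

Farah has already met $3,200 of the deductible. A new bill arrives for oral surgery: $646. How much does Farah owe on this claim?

$508.80

$3,200 of the $3,650 deductible is already met, leaving $450.
The remaining $196 (= $646 − $450) moves to coinsurance.
Patient's 30% share of $196 is $58.80.
So the patient owes $450 + $58.80 = $508.80 before any cap.
Year-to-date out-of-pocket becomes $3,200 + $508.80 = $3,708.80, still under the $18,050 maximum, so no cap applies.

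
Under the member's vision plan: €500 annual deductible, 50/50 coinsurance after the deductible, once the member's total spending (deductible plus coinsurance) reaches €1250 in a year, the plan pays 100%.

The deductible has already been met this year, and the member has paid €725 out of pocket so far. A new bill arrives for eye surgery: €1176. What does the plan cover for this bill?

With the deductible met, the entire €1176 is subject to coinsurance.
Coinsurance: €1176 × 50% = €588.
Adding €588 to the €725 already spent would give €1313, which exceeds the €1250 cap; the member pays just €1250 − €725 = €525.
Insurer pays the balance: €1176 − €525 = €651.

€651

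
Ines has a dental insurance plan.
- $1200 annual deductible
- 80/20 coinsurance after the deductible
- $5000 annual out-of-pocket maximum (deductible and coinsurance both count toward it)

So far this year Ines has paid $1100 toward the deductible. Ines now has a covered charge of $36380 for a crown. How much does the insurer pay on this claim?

Remaining deductible: $1200 − $1100 = $100.
That leaves $36380 − $100 = $36280 for coinsurance.
Coinsurance: $36280 × 20% = $7256.
So the patient owes $100 + $7256 = $7356 before any cap.
Adding $7356 to the $1100 already spent would give $8456, which exceeds the $5000 cap; the patient pays just $5000 − $1100 = $3900.
Insurer pays the balance: $36380 − $3900 = $32480.

$32480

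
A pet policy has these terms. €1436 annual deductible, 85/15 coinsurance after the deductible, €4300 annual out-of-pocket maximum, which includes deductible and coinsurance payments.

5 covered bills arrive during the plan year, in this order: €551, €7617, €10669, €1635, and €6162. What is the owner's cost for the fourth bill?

€245.25

#1 (€551): entire amount goes to the deductible. Cost to owner: €551. OOP to date €551.
#2 (€7617): €885 to deductible, leaving €6732; 15% of €6732 = €1009.80. Owner pays €1894.80; OOP now €2445.80.
#3 (€10669): 15% coinsurance on €10669 = €1600.35. Owner owes €1600.35 (running OOP €4046.15).
#4 (€1635): 15% coinsurance on €1635 = €245.25. Owner owes €245.25 (running OOP €4291.40).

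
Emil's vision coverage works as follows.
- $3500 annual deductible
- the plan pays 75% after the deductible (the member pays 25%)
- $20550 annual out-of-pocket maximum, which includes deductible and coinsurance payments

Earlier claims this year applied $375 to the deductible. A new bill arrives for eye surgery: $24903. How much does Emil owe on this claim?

$8569.50

Remaining deductible: $3500 − $375 = $3125.
That leaves $24903 − $3125 = $21778 for coinsurance.
Coinsurance: $21778 × 25% = $5444.50.
Member responsibility before any cap: $3125 + $5444.50 = $8569.50.
Cumulative spending $375 + $8569.50 = $8944.50 stays under the $20550 maximum.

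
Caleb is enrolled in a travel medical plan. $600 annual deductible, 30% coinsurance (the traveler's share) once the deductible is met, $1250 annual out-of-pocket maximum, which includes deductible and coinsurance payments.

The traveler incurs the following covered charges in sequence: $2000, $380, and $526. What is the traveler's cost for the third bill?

Claim 1 ($2000): deductible takes $600, $1400 remains; coinsurance $1400 × 30% = $420. Traveler pays $1020; OOP now $1020.
Claim 2 ($380): deductible met; 30% of $380 = $114. Traveler pays $114; OOP now $1134.
Claim 3 ($526): deductible already satisfied, so traveler's share is 30% × $526 = $157.80. OOP would hit $1291.80 > $1250, so the cap limits the traveler to $1250 − $1134 = $116.

$116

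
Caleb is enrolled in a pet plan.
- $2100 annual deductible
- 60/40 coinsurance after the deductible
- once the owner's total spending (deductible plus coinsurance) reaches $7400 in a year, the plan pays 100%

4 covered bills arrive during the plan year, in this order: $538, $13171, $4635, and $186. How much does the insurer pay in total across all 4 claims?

$11130

#1 ($538): all of it applies to the deductible. Cost to owner: $538. OOP to date $538. Plan pays $538 − $538 = $0.
#2 ($13171): $1562 finishes the deductible; $11609 goes to coinsurance; owner's 40% is $4643.60. Owner owes $6205.60 (running OOP $6743.60). Plan pays $13171 − $6205.60 = $6965.40.
#3 ($4635): 40% coinsurance on $4635 = $1854. Adding that to $6743.60 gives $8597.60, past the $7400 cap; owner pays only $7400 − $6743.60 = $656.40. Insurer: $4635 − $656.40 = $3978.60.
#4 ($186): 40% coinsurance on $186 = $74.40. Adding that to $7400 gives $7474.40, past the $7400 cap; owner pays only $7400 − $7400 = $0. Plan pays $186 − $0 = $186.
Insurer total: $0 + $6965.40 + $3978.60 + $186 = $11130.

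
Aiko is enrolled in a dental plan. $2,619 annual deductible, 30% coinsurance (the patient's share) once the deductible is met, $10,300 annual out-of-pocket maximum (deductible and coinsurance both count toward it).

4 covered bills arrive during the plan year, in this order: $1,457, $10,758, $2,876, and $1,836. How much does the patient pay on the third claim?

$862.80

Bill 1, $1,457: fully absorbed by the deductible. Cost to patient: $1,457. OOP to date $1,457.
Bill 2, $10,758: $1,162 finishes the deductible; $9,596 goes to coinsurance; 30% of $9,596 = $2,878.80. Patient owes $4,040.80 (running OOP $5,497.80).
Bill 3, $2,876: deductible already satisfied, so patient's share is 30% × $2,876 = $862.80. Patient pays $862.80; OOP now $6,360.60.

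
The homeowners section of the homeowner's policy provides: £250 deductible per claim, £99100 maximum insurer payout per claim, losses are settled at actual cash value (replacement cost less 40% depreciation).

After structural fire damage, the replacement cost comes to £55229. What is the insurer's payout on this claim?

£32887.40

Depreciate 40%: the covered value is £55229 × 0.6 = £33137.40.
Less the £250 deductible: £33137.40 − £250 = £32887.40.
That's under the £99100 cap, so the insurer reimburses the full £32887.40.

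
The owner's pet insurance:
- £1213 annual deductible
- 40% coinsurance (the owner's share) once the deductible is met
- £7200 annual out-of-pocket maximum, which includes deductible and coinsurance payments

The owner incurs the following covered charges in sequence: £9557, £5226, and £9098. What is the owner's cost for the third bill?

Claim 1 — £9557: £1213 to deductible, leaving £8344; coinsurance £8344 × 40% = £3337.60. Owner pays £4550.60; OOP now £4550.60.
Claim 2 — £5226: 40% coinsurance on £5226 = £2090.40. Owner owes £2090.40 (running OOP £6641).
Claim 3 — £9098: deductible met; 40% of £9098 = £3639.20. Adding that to £6641 gives £10280.20, past the £7200 cap; owner pays only £7200 − £6641 = £559.

£559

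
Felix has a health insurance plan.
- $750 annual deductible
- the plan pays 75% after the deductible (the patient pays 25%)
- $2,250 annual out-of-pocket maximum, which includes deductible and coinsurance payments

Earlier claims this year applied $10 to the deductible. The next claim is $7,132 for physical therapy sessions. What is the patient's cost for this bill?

$10 of the $750 deductible is already met, leaving $740.
After the $740 deductible portion, $7,132 − $740 = $6,392 is subject to coinsurance.
Patient's 25% share of $6,392 is $1,598.
Patient responsibility before any cap: $740 + $1,598 = $2,338.
Year-to-date out-of-pocket would reach $10 + $2,338 = $2,348, above the $2,250 maximum, so the patient pays only $2,250 − $10 = $2,240.

$2,240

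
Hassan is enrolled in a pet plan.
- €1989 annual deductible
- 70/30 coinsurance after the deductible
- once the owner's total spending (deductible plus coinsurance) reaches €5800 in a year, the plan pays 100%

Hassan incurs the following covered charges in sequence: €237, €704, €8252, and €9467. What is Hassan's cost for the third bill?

€3209.20

Bill 1, €237: all of it applies to the deductible. Cost to owner: €237. OOP to date €237.
Bill 2, €704: fully absorbed by the deductible. Cost to owner: €704. OOP to date €941.
Bill 3, €8252: €1048 finishes the deductible; €7204 goes to coinsurance; 30% of €7204 = €2161.20. Owner owes €3209.20 (running OOP €4150.20).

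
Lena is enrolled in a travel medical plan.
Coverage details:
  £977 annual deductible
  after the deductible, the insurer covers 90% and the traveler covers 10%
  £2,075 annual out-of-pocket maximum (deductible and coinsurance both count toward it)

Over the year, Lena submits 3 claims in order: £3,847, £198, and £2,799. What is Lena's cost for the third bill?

Claim 1 — £3,847: deductible takes £977, £2,870 remains; traveler's 10% is £287. Traveler owes £1,264 (running OOP £1,264).
Claim 2 — £198: 10% coinsurance on £198 = £19.80. Traveler owes £19.80 (running OOP £1,283.80).
Claim 3 — £2,799: deductible already satisfied, so traveler's share is 10% × £2,799 = £279.90. Traveler pays £279.90; OOP now £1,563.70.

£279.90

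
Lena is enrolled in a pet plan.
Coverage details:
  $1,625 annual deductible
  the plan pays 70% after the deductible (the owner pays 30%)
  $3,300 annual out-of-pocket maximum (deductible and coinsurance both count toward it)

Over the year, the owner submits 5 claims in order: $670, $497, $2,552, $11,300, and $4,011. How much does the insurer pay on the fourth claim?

#1 ($670): all of it applies to the deductible. Owner pays $670; OOP now $670. Insurer: $670 − $670 = $0.
#2 ($497): entire amount goes to the deductible. Cost to owner: $497. OOP to date $1,167. Plan pays $497 − $497 = $0.
#3 ($2,552): deductible takes $458, $2,094 remains; coinsurance $2,094 × 30% = $628.20. Cost to owner: $1,086.20. OOP to date $2,253.20. Plan pays $2,552 − $1,086.20 = $1,465.80.
#4 ($11,300): deductible met; 30% of $11,300 = $3,390. OOP would hit $5,643.20 > $3,300, so the cap limits the owner to $3,300 − $2,253.20 = $1,046.80. Insurer: $11,300 − $1,046.80 = $10,253.20.

$10,253.20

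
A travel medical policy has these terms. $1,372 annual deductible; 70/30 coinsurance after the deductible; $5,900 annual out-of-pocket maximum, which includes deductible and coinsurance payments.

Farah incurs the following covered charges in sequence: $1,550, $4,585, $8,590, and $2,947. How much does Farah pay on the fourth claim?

Claim 1 — $1,550: deductible takes $1,372, $178 remains; coinsurance $178 × 30% = $53.40. Traveler owes $1,425.40 (running OOP $1,425.40).
Claim 2 — $4,585: deductible met; 30% of $4,585 = $1,375.50. Traveler pays $1,375.50; OOP now $2,800.90.
Claim 3 — $8,590: deductible met; 30% of $8,590 = $2,577. Cost to traveler: $2,577. OOP to date $5,377.90.
Claim 4 — $2,947: deductible already satisfied, so traveler's share is 30% × $2,947 = $884.10. That would push OOP to $6,262, over the $5,900 cap, so traveler pays $5,900 − $5,377.90 = $522.10.

$522.10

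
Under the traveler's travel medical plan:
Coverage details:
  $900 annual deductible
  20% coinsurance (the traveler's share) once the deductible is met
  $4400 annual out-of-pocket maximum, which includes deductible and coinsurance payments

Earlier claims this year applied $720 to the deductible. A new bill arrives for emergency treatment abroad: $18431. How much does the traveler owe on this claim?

$3680

Remaining deductible: $900 − $720 = $180.
The remaining $18251 (= $18431 − $180) moves to coinsurance.
20% of $18251 = $3650.20 falls to the traveler.
That puts the traveler's cost at $180 + $3650.20 = $3830.20 before any cap.
That would bring total out-of-pocket to $4550.20, past the $4400 cap. The traveler is capped at $4400 − $720 = $3680 on this claim.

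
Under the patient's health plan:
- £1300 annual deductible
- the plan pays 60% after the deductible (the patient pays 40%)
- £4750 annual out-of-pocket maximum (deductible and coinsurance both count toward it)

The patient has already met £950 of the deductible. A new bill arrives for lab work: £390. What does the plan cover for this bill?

£24

£950 of the £1300 deductible is already met, leaving £350.
That leaves £390 − £350 = £40 for coinsurance.
Coinsurance: £40 × 40% = £16.
That puts the patient's cost at £350 + £16 = £366 before any cap.
Year-to-date out-of-pocket becomes £950 + £366 = £1316, still under the £4750 maximum, so no cap applies.
The insurer covers the remainder: £390 − £366 = £24.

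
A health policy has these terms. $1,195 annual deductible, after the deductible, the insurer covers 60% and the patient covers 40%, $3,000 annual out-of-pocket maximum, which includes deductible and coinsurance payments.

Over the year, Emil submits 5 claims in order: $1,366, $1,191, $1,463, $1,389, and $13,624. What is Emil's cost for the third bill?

$585.20

Claim 1 ($1,366): $1,195 finishes the deductible; $171 goes to coinsurance; coinsurance $171 × 40% = $68.40. Cost to patient: $1,263.40. OOP to date $1,263.40.
Claim 2 ($1,191): deductible already satisfied, so patient's share is 40% × $1,191 = $476.40. Patient owes $476.40 (running OOP $1,739.80).
Claim 3 ($1,463): 40% coinsurance on $1,463 = $585.20. Patient owes $585.20 (running OOP $2,325).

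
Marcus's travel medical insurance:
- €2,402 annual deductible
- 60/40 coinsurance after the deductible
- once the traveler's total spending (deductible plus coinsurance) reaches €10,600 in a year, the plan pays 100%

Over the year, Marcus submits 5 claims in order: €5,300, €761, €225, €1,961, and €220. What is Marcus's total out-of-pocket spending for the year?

Claim 1 (€5,300): deductible takes €2,402, €2,898 remains; 40% of €2,898 = €1,159.20. Cost to traveler: €3,561.20. OOP to date €3,561.20.
Claim 2 (€761): deductible met; 40% of €761 = €304.40. Cost to traveler: €304.40. OOP to date €3,865.60.
Claim 3 (€225): deductible met; 40% of €225 = €90. Traveler owes €90 (running OOP €3,955.60).
Claim 4 (€1,961): deductible already satisfied, so traveler's share is 40% × €1,961 = €784.40. Cost to traveler: €784.40. OOP to date €4,740.
Claim 5 (€220): 40% coinsurance on €220 = €88. Traveler pays €88; OOP now €4,828.
Total paid by the traveler: €3,561.20 + €304.40 + €90 + €784.40 + €88 = €4,828.

€4,828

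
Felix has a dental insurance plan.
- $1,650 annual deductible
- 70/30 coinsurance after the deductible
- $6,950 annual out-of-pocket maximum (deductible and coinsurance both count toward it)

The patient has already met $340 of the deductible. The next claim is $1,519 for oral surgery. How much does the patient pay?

$1,372.70

Remaining deductible: $1,650 − $340 = $1,310.
That leaves $1,519 − $1,310 = $209 for coinsurance.
30% of $209 = $62.70 falls to the patient.
So the patient owes $1,310 + $62.70 = $1,372.70 before any cap.
Cumulative spending $340 + $1,372.70 = $1,712.70 stays under the $6,950 maximum.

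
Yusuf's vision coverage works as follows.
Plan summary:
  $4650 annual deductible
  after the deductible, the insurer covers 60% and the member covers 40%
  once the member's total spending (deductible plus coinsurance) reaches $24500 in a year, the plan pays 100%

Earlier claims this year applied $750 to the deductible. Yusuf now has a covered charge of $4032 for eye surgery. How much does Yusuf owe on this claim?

$750 of the $4650 deductible is already met, leaving $3900.
That leaves $4032 − $3900 = $132 for coinsurance.
Coinsurance: $132 × 40% = $52.80.
That puts the member's cost at $3900 + $52.80 = $3952.80 before any cap.
Cumulative spending $750 + $3952.80 = $4702.80 stays under the $24500 maximum.

$3952.80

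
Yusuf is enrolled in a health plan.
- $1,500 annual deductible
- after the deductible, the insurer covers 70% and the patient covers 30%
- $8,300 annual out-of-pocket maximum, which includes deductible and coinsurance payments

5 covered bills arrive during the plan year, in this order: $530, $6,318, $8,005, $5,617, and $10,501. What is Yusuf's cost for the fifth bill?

$1,109

Bill 1, $530: fully absorbed by the deductible. Cost to patient: $530. OOP to date $530.
Bill 2, $6,318: deductible takes $970, $5,348 remains; coinsurance $5,348 × 30% = $1,604.40. Patient pays $2,574.40; OOP now $3,104.40.
Bill 3, $8,005: deductible met; 30% of $8,005 = $2,401.50. Cost to patient: $2,401.50. OOP to date $5,505.90.
Bill 4, $5,617: deductible already satisfied, so patient's share is 30% × $5,617 = $1,685.10. Patient pays $1,685.10; OOP now $7,191.
Bill 5, $10,501: deductible already satisfied, so patient's share is 30% × $10,501 = $3,150.30. OOP would hit $10,341.30 > $8,300, so the cap limits the patient to $8,300 − $7,191 = $1,109.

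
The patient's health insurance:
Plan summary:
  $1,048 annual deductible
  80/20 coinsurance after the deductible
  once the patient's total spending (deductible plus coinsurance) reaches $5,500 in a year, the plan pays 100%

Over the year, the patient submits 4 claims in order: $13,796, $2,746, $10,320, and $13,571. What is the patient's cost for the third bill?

Claim 1 ($13,796): $1,048 finishes the deductible; $12,748 goes to coinsurance; 20% of $12,748 = $2,549.60. Cost to patient: $3,597.60. OOP to date $3,597.60.
Claim 2 ($2,746): deductible already satisfied, so patient's share is 20% × $2,746 = $549.20. Cost to patient: $549.20. OOP to date $4,146.80.
Claim 3 ($10,320): deductible met; 20% of $10,320 = $2,064. OOP would hit $6,210.80 > $5,500, so the cap limits the patient to $5,500 − $4,146.80 = $1,353.20.

$1,353.20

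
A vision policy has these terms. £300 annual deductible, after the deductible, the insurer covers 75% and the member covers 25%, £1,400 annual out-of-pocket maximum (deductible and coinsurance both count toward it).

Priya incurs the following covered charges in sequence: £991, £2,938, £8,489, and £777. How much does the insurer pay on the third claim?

£8,296.25

#1 (£991): £300 finishes the deductible; £691 goes to coinsurance; member's 25% is £172.75. Cost to member: £472.75. OOP to date £472.75. Plan pays £991 − £472.75 = £518.25.
#2 (£2,938): deductible met; 25% of £2,938 = £734.50. Cost to member: £734.50. OOP to date £1,207.25. Insurer: £2,938 − £734.50 = £2,203.50.
#3 (£8,489): 25% coinsurance on £8,489 = £2,122.25. That would push OOP to £3,329.50, over the £1,400 cap, so member pays £1,400 − £1,207.25 = £192.75. Plan pays £8,489 − £192.75 = £8,296.25.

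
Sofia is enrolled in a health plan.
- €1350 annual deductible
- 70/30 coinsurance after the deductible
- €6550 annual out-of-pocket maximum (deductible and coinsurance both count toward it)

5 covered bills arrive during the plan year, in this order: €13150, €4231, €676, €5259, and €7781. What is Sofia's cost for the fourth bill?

Claim 1 — €13150: deductible takes €1350, €11800 remains; patient's 30% is €3540. Patient pays €4890; OOP now €4890.
Claim 2 — €4231: 30% coinsurance on €4231 = €1269.30. Cost to patient: €1269.30. OOP to date €6159.30.
Claim 3 — €676: deductible already satisfied, so patient's share is 30% × €676 = €202.80. Cost to patient: €202.80. OOP to date €6362.10.
Claim 4 — €5259: deductible met; 30% of €5259 = €1577.70. Adding that to €6362.10 gives €7939.80, past the €6550 cap; patient pays only €6550 − €6362.10 = €187.90.

€187.90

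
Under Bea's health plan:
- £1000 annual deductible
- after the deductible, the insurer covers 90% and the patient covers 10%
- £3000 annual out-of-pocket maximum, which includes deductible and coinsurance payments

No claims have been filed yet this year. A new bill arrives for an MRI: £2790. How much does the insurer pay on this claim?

Nothing has been paid toward the £1000 deductible, so the first £1000 of this charge is applied there.
That leaves £2790 − £1000 = £1790 for coinsurance.
10% of £1790 = £179 falls to the patient.
So the patient owes £1000 + £179 = £1179 before any cap.
Cumulative spending £0 + £1179 = £1179 stays under the £3000 maximum.
Insurer pays the balance: £2790 − £1179 = £1611.

£1611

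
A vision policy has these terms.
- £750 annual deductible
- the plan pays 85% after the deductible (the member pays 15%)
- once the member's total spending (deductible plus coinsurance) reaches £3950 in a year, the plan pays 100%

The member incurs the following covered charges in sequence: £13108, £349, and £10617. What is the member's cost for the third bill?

£1293.95

Claim 1 — £13108: £750 finishes the deductible; £12358 goes to coinsurance; member's 15% is £1853.70. Cost to member: £2603.70. OOP to date £2603.70.
Claim 2 — £349: 15% coinsurance on £349 = £52.35. Member pays £52.35; OOP now £2656.05.
Claim 3 — £10617: deductible already satisfied, so member's share is 15% × £10617 = £1592.55. That would push OOP to £4248.60, over the £3950 cap, so member pays £3950 − £2656.05 = £1293.95.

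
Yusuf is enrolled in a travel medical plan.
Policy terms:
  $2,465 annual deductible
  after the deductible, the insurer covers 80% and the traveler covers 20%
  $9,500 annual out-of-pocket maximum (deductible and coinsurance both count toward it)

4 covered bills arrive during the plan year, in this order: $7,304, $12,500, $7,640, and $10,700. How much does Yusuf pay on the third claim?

Claim 1 — $7,304: $2,465 finishes the deductible; $4,839 goes to coinsurance; coinsurance $4,839 × 20% = $967.80. Traveler pays $3,432.80; OOP now $3,432.80.
Claim 2 — $12,500: deductible met; 20% of $12,500 = $2,500. Cost to traveler: $2,500. OOP to date $5,932.80.
Claim 3 — $7,640: deductible met; 20% of $7,640 = $1,528. Traveler pays $1,528; OOP now $7,460.80.

$1,528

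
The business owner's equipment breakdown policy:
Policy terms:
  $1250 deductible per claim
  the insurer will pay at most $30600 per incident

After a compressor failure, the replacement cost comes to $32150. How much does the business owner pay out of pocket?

$1550

Less the $1250 deductible: $32150 − $1250 = $30900.
$30900 exceeds the $30600 limit, so the insurer pays the limit: $30600.
Out of pocket: $32150 − $30600 = $1550.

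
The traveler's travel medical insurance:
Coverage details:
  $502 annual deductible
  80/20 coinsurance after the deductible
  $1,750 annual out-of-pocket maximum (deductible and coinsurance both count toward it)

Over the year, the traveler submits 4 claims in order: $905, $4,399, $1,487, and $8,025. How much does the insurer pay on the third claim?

Claim 1 ($905): deductible takes $502, $403 remains; 20% of $403 = $80.60. Traveler owes $582.60 (running OOP $582.60). Plan pays $905 − $582.60 = $322.40.
Claim 2 ($4,399): deductible met; 20% of $4,399 = $879.80. Cost to traveler: $879.80. OOP to date $1,462.40. Insurer: $4,399 − $879.80 = $3,519.20.
Claim 3 ($1,487): deductible met; 20% of $1,487 = $297.40. OOP would hit $1,759.80 > $1,750, so the cap limits the traveler to $1,750 − $1,462.40 = $287.60. Plan pays $1,487 − $287.60 = $1,199.40.

$1,199.40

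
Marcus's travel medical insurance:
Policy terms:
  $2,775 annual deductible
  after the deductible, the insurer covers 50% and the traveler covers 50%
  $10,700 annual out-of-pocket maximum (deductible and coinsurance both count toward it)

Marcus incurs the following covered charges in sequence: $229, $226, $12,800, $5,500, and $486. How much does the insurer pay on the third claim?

$5,240

#1 ($229): all of it applies to the deductible. Traveler owes $229 (running OOP $229). Plan pays $229 − $229 = $0.
#2 ($226): fully absorbed by the deductible. Cost to traveler: $226. OOP to date $455. Insurer: $226 − $226 = $0.
#3 ($12,800): deductible takes $2,320, $10,480 remains; coinsurance $10,480 × 50% = $5,240. Traveler owes $7,560 (running OOP $8,015). Plan pays $12,800 − $7,560 = $5,240.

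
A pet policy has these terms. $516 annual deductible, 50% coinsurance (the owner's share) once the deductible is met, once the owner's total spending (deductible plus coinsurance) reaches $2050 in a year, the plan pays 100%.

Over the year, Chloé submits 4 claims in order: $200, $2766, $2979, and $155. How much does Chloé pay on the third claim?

#1 ($200): entire amount goes to the deductible. Owner pays $200; OOP now $200.
#2 ($2766): deductible takes $316, $2450 remains; owner's 50% is $1225. Cost to owner: $1541. OOP to date $1741.
#3 ($2979): 50% coinsurance on $2979 = $1489.50. Adding that to $1741 gives $3230.50, past the $2050 cap; owner pays only $2050 − $1741 = $309.

$309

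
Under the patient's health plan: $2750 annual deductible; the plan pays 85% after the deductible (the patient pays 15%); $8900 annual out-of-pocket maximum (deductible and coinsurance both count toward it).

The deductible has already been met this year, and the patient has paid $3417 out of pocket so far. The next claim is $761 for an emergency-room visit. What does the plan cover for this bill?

The deductible is already satisfied, so the full bill goes to coinsurance.
Coinsurance: $761 × 15% = $114.15.
Year-to-date out-of-pocket becomes $3417 + $114.15 = $3531.15, still under the $8900 maximum, so no cap applies.
The plan picks up $761 − $114.15 = $646.85.

$646.85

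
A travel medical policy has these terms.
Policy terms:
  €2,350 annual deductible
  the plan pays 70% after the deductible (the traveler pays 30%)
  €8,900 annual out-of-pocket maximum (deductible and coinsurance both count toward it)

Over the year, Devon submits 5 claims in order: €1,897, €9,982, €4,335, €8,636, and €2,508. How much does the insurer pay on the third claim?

€3,034.50

Claim 1 — €1,897: entire amount goes to the deductible. Traveler pays €1,897; OOP now €1,897. Plan pays €1,897 − €1,897 = €0.
Claim 2 — €9,982: €453 to deductible, leaving €9,529; 30% of €9,529 = €2,858.70. Cost to traveler: €3,311.70. OOP to date €5,208.70. Insurer: €9,982 − €3,311.70 = €6,670.30.
Claim 3 — €4,335: 30% coinsurance on €4,335 = €1,300.50. Cost to traveler: €1,300.50. OOP to date €6,509.20. Insurer: €4,335 − €1,300.50 = €3,034.50.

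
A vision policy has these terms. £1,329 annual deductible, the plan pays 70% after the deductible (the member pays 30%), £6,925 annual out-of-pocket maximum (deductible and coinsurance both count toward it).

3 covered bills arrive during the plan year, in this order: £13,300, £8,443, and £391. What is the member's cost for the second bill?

£2,004.70

Claim 1 — £13,300: deductible takes £1,329, £11,971 remains; 30% of £11,971 = £3,591.30. Cost to member: £4,920.30. OOP to date £4,920.30.
Claim 2 — £8,443: 30% coinsurance on £8,443 = £2,532.90. Adding that to £4,920.30 gives £7,453.20, past the £6,925 cap; member pays only £6,925 − £4,920.30 = £2,004.70.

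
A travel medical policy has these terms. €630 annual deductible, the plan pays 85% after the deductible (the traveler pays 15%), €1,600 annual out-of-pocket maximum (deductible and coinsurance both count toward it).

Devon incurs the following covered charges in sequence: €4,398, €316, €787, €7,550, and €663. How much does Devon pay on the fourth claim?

€239.35

#1 (€4,398): deductible takes €630, €3,768 remains; 15% of €3,768 = €565.20. Traveler pays €1,195.20; OOP now €1,195.20.
#2 (€316): deductible already satisfied, so traveler's share is 15% × €316 = €47.40. Cost to traveler: €47.40. OOP to date €1,242.60.
#3 (€787): 15% coinsurance on €787 = €118.05. Traveler pays €118.05; OOP now €1,360.65.
#4 (€7,550): 15% coinsurance on €7,550 = €1,132.50. OOP would hit €2,493.15 > €1,600, so the cap limits the traveler to €1,600 − €1,360.65 = €239.35.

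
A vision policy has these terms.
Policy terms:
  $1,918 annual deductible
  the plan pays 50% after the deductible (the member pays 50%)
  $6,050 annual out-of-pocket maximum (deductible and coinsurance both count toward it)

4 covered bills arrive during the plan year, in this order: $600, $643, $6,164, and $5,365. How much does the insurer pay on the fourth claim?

Bill 1, $600: all of it applies to the deductible. Member owes $600 (running OOP $600). Insurer: $600 − $600 = $0.
Bill 2, $643: entire amount goes to the deductible. Cost to member: $643. OOP to date $1,243. Plan pays $643 − $643 = $0.
Bill 3, $6,164: deductible takes $675, $5,489 remains; coinsurance $5,489 × 50% = $2,744.50. Member owes $3,419.50 (running OOP $4,662.50). Plan pays $6,164 − $3,419.50 = $2,744.50.
Bill 4, $5,365: deductible met; 50% of $5,365 = $2,682.50. OOP would hit $7,345 > $6,050, so the cap limits the member to $6,050 − $4,662.50 = $1,387.50. Plan pays $5,365 − $1,387.50 = $3,977.50.

$3,977.50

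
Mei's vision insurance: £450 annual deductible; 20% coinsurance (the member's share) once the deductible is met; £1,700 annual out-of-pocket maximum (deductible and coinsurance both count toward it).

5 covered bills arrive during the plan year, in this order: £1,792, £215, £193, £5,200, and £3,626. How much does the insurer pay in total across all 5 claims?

Claim 1 — £1,792: £450 finishes the deductible; £1,342 goes to coinsurance; coinsurance £1,342 × 20% = £268.40. Cost to member: £718.40. OOP to date £718.40. Plan pays £1,792 − £718.40 = £1,073.60.
Claim 2 — £215: deductible already satisfied, so member's share is 20% × £215 = £43. Cost to member: £43. OOP to date £761.40. Insurer: £215 − £43 = £172.
Claim 3 — £193: 20% coinsurance on £193 = £38.60. Cost to member: £38.60. OOP to date £800. Insurer: £193 − £38.60 = £154.40.
Claim 4 — £5,200: deductible already satisfied, so member's share is 20% × £5,200 = £1,040. That would push OOP to £1,840, over the £1,700 cap, so member pays £1,700 − £800 = £900. Insurer: £5,200 − £900 = £4,300.
Claim 5 — £3,626: deductible already satisfied, so member's share is 20% × £3,626 = £725.20. OOP would hit £2,425.20 > £1,700, so the cap limits the member to £1,700 − £1,700 = £0. Insurer: £3,626 − £0 = £3,626.
Insurer total = bills − member's total = £11,026 − £1,700 = £9,326.

£9,326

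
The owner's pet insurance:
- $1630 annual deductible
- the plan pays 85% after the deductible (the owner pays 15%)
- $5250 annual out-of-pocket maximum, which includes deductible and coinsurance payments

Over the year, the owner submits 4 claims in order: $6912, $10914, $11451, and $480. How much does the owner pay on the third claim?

Claim 1 — $6912: deductible takes $1630, $5282 remains; coinsurance $5282 × 15% = $792.30. Owner pays $2422.30; OOP now $2422.30.
Claim 2 — $10914: deductible met; 15% of $10914 = $1637.10. Cost to owner: $1637.10. OOP to date $4059.40.
Claim 3 — $11451: deductible already satisfied, so owner's share is 15% × $11451 = $1717.65. OOP would hit $5777.05 > $5250, so the cap limits the owner to $5250 − $4059.40 = $1190.60.

$1190.60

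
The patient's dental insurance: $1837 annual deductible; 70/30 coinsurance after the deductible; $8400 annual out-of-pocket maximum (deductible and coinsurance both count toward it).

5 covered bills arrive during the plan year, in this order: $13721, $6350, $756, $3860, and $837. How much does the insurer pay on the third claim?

$529.20

Claim 1 ($13721): deductible takes $1837, $11884 remains; coinsurance $11884 × 30% = $3565.20. Patient owes $5402.20 (running OOP $5402.20). Insurer: $13721 − $5402.20 = $8318.80.
Claim 2 ($6350): deductible met; 30% of $6350 = $1905. Cost to patient: $1905. OOP to date $7307.20. Plan pays $6350 − $1905 = $4445.
Claim 3 ($756): 30% coinsurance on $756 = $226.80. Patient pays $226.80; OOP now $7534. Plan pays $756 − $226.80 = $529.20.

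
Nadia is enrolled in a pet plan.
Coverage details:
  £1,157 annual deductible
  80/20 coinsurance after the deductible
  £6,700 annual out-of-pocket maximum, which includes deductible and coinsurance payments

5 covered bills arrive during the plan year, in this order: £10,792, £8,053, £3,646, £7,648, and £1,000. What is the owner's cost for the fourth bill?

#1 (£10,792): deductible takes £1,157, £9,635 remains; coinsurance £9,635 × 20% = £1,927. Owner pays £3,084; OOP now £3,084.
#2 (£8,053): deductible met; 20% of £8,053 = £1,610.60. Owner pays £1,610.60; OOP now £4,694.60.
#3 (£3,646): 20% coinsurance on £3,646 = £729.20. Owner pays £729.20; OOP now £5,423.80.
#4 (£7,648): deductible already satisfied, so owner's share is 20% × £7,648 = £1,529.60. OOP would hit £6,953.40 > £6,700, so the cap limits the owner to £6,700 − £5,423.80 = £1,276.20.

£1,276.20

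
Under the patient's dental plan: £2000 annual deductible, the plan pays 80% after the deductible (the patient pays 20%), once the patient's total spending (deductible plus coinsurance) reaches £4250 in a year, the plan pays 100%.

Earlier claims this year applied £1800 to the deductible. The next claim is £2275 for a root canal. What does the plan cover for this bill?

Deductible still to meet: £2000 − £1800 = £200.
The remaining £2075 (= £2275 − £200) moves to coinsurance.
Coinsurance: £2075 × 20% = £415.
So the patient owes £200 + £415 = £615 before any cap.
Cumulative spending £1800 + £615 = £2415 stays under the £4250 maximum.
The insurer covers the remainder: £2275 − £615 = £1660.

£1660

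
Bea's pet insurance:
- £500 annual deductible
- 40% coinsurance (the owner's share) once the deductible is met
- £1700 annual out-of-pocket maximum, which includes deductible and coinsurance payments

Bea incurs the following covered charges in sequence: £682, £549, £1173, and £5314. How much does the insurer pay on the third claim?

£703.80

Claim 1 — £682: £500 finishes the deductible; £182 goes to coinsurance; 40% of £182 = £72.80. Cost to owner: £572.80. OOP to date £572.80. Plan pays £682 − £572.80 = £109.20.
Claim 2 — £549: deductible already satisfied, so owner's share is 40% × £549 = £219.60. Owner pays £219.60; OOP now £792.40. Insurer: £549 − £219.60 = £329.40.
Claim 3 — £1173: deductible met; 40% of £1173 = £469.20. Cost to owner: £469.20. OOP to date £1261.60. Insurer: £1173 − £469.20 = £703.80.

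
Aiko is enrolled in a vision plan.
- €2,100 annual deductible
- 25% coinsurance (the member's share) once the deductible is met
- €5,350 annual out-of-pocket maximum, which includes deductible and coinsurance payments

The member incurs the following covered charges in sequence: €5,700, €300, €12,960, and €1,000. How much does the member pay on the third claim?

€2,275

Bill 1, €5,700: deductible takes €2,100, €3,600 remains; coinsurance €3,600 × 25% = €900. Member owes €3,000 (running OOP €3,000).
Bill 2, €300: deductible already satisfied, so member's share is 25% × €300 = €75. Member pays €75; OOP now €3,075.
Bill 3, €12,960: deductible met; 25% of €12,960 = €3,240. That would push OOP to €6,315, over the €5,350 cap, so member pays €5,350 − €3,075 = €2,275.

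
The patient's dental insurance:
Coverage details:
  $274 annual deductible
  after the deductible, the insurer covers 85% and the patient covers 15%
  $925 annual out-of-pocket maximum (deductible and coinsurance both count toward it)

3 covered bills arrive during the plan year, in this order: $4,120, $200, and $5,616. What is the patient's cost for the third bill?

Claim 1 ($4,120): deductible takes $274, $3,846 remains; coinsurance $3,846 × 15% = $576.90. Patient owes $850.90 (running OOP $850.90).
Claim 2 ($200): 15% coinsurance on $200 = $30. Cost to patient: $30. OOP to date $880.90.
Claim 3 ($5,616): deductible already satisfied, so patient's share is 15% × $5,616 = $842.40. OOP would hit $1,723.30 > $925, so the cap limits the patient to $925 − $880.90 = $44.10.

$44.10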